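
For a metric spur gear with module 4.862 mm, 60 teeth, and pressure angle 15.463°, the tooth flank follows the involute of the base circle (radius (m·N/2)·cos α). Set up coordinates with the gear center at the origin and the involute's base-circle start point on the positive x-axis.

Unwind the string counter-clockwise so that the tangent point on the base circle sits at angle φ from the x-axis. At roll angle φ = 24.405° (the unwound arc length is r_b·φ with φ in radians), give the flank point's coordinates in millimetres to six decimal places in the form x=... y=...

x=152.760479 y=3.556081

pitch radius r_p = m·N/2 = 4.862·60/2 = 145.860000
base radius r_b = r_p·cos α = 145.860000·cos 15.463° = 140.580280
roll angle φ = 24.405° = 0.42594760 rad
x = r_b·(cos φ + φ·sin φ) = 140.580280·(0.91064761 + 0.42594760·0.41318390) = 152.760479
y = r_b·(sin φ − φ·cos φ) = 140.580280·(0.41318390 − 0.42594760·0.91064761) = 3.556081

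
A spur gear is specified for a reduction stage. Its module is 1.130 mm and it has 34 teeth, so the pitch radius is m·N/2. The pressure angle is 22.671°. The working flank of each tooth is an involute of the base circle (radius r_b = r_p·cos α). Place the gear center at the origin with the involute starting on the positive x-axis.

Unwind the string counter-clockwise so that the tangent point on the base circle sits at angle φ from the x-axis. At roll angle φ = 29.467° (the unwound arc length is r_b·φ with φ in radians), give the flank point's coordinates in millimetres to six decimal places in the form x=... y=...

x=19.917187 y=0.782693

pitch radius r_p = m·N/2 = 1.130·34/2 = 19.210000
base radius r_b = r_p·cos α = 19.210000·cos 22.671° = 17.725707
roll angle φ = 29.467° = 0.51429617 rad
x = r_b·(cos φ + φ·sin φ) = 17.725707·(0.87063917 + 0.51429617·0.49192219) = 19.917187
y = r_b·(sin φ − φ·cos φ) = 17.725707·(0.49192219 − 0.51429617·0.87063917) = 0.782693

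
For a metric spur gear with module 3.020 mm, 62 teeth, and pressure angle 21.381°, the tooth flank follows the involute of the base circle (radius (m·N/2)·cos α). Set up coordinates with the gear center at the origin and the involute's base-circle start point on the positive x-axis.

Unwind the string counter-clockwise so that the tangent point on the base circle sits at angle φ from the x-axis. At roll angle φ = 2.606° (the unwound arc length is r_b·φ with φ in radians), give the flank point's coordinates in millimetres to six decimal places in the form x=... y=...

pitch radius r_p = m·N/2 = 3.020·62/2 = 93.620000
base radius r_b = r_p·cos α = 93.620000·cos 21.381° = 87.176768
roll angle φ = 2.606° = 0.04548328 rad
x = r_b·(cos φ + φ·sin φ) = 87.176768·(0.99896581 + 0.04548328·0.04546760) = 87.266894
y = r_b·(sin φ − φ·cos φ) = 87.176768·(0.04546760 − 0.04548328·0.99896581) = 0.002734

x=87.266894 y=0.002734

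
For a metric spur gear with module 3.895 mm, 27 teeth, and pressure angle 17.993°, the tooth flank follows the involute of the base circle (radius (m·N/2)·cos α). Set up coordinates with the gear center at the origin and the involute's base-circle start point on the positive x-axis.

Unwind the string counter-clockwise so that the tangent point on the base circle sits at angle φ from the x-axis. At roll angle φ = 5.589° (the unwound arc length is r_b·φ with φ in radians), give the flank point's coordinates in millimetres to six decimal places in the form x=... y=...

pitch radius r_p = m·N/2 = 3.895·27/2 = 52.582500
base radius r_b = r_p·cos α = 52.582500·cos 17.993° = 50.010914
roll angle φ = 5.589° = 0.09754645 rad
x = r_b·(cos φ + φ·sin φ) = 50.010914·(0.99524612 + 0.09754645·0.09739183) = 50.248283
y = r_b·(sin φ − φ·cos φ) = 50.010914·(0.09739183 − 0.09754645·0.99524612) = 0.015458

x=50.248283 y=0.015458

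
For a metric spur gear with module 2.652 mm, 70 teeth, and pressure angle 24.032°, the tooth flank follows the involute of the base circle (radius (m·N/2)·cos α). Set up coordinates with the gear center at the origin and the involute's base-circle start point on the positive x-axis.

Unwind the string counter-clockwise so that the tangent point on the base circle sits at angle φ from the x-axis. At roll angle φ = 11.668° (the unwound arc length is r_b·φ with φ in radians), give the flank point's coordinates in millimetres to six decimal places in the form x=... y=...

pitch radius r_p = m·N/2 = 2.652·70/2 = 92.820000
base radius r_b = r_p·cos α = 92.820000·cos 24.032° = 84.774191
roll angle φ = 11.668° = 0.20364502 rad
x = r_b·(cos φ + φ·sin φ) = 84.774191·(0.97933592 + 0.20364502·0.20224036) = 86.513855
y = r_b·(sin φ − φ·cos φ) = 84.774191·(0.20224036 − 0.20364502·0.97933592) = 0.237663

x=86.513855 y=0.237663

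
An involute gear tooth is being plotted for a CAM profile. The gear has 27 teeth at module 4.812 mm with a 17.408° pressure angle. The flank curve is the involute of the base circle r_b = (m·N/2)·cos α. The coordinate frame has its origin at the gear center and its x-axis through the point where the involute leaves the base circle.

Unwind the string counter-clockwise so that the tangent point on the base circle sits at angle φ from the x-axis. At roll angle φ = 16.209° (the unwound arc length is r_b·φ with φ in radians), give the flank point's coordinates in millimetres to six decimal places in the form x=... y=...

pitch radius r_p = m·N/2 = 4.812·27/2 = 64.962000
base radius r_b = r_p·cos α = 64.962000·cos 17.408° = 61.986647
roll angle φ = 16.209° = 0.28290042 rad
x = r_b·(cos φ + φ·sin φ) = 61.986647·(0.96024985 + 0.28290042·0.27914195) = 64.417715
y = r_b·(sin φ − φ·cos φ) = 61.986647·(0.27914195 − 0.28290042·0.96024985) = 0.464085

x=64.417715 y=0.464085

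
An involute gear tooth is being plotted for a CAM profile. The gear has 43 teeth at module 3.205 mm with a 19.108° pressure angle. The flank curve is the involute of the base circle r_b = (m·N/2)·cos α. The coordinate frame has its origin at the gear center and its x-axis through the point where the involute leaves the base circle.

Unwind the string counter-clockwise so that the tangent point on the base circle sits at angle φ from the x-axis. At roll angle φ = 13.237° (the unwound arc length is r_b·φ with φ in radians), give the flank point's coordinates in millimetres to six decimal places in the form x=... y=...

x=66.825432 y=0.266203

pitch radius r_p = m·N/2 = 3.205·43/2 = 68.907500
base radius r_b = r_p·cos α = 68.907500·cos 19.108° = 65.110918
roll angle φ = 13.237° = 0.23102923 rad
x = r_b·(cos φ + φ·sin φ) = 65.110918·(0.97343124 + 0.23102923·0.22897953) = 66.825432
y = r_b·(sin φ − φ·cos φ) = 65.110918·(0.22897953 − 0.23102923·0.97343124) = 0.266203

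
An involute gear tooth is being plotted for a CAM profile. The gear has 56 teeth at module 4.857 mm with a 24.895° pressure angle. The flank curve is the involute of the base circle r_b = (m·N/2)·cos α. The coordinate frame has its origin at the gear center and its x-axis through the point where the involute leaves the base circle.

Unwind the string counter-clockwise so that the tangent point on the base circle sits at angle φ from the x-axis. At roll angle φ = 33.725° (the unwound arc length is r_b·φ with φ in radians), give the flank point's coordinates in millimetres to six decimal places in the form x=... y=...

pitch radius r_p = m·N/2 = 4.857·56/2 = 135.996000
base radius r_b = r_p·cos α = 135.996000·cos 24.895° = 123.359354
roll angle φ = 33.725° = 0.58861229 rad
x = r_b·(cos φ + φ·sin φ) = 123.359354·(0.83171195 + 0.58861229·0.55520738) = 142.913518
y = r_b·(sin φ − φ·cos φ) = 123.359354·(0.55520738 − 0.58861229·0.83171195) = 8.098728

x=142.913518 y=8.098728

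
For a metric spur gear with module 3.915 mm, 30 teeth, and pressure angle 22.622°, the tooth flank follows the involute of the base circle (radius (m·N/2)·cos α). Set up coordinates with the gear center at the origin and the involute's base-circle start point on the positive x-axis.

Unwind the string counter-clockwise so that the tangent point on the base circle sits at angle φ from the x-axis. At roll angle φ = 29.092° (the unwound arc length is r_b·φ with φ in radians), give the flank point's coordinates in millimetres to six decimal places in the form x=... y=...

x=60.750460 y=2.304876

pitch radius r_p = m·N/2 = 3.915·30/2 = 58.725000
base radius r_b = r_p·cos α = 58.725000·cos 22.622° = 54.206851
roll angle φ = 29.092° = 0.50775119 rad
x = r_b·(cos φ + φ·sin φ) = 54.206851·(0.87384012 + 0.50775119·0.48621337) = 60.750460
y = r_b·(sin φ − φ·cos φ) = 54.206851·(0.48621337 − 0.50775119·0.87384012) = 2.304876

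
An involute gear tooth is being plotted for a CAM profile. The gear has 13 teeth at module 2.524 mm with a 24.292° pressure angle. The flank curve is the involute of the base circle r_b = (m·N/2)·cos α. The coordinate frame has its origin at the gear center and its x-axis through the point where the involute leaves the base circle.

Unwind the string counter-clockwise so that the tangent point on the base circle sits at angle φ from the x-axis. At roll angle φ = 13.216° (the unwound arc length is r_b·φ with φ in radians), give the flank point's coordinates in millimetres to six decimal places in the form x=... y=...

pitch radius r_p = m·N/2 = 2.524·13/2 = 16.406000
base radius r_b = r_p·cos α = 16.406000·cos 24.292° = 14.953425
roll angle φ = 13.216° = 0.23066271 rad
x = r_b·(cos φ + φ·sin φ) = 14.953425·(0.97351510 + 0.23066271·0.22862274) = 15.345950
y = r_b·(sin φ − φ·cos φ) = 14.953425·(0.22862274 − 0.23066271·0.97351510) = 0.060847

x=15.345950 y=0.060847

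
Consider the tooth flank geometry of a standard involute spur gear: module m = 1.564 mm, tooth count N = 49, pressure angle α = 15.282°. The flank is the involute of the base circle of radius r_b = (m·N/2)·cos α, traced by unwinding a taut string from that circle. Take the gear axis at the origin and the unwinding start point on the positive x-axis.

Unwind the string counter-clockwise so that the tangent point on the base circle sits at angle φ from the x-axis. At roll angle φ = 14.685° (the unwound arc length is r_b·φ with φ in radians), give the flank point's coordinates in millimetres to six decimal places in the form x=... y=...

pitch radius r_p = m·N/2 = 1.564·49/2 = 38.318000
base radius r_b = r_p·cos α = 38.318000·cos 15.282° = 36.963086
roll angle φ = 14.685° = 0.25630160 rad
x = r_b·(cos φ + φ·sin φ) = 36.963086·(0.96733415 + 0.25630160·0.25350471) = 38.157282
y = r_b·(sin φ − φ·cos φ) = 36.963086·(0.25350471 − 0.25630160·0.96733415) = 0.206085

x=38.157282 y=0.206085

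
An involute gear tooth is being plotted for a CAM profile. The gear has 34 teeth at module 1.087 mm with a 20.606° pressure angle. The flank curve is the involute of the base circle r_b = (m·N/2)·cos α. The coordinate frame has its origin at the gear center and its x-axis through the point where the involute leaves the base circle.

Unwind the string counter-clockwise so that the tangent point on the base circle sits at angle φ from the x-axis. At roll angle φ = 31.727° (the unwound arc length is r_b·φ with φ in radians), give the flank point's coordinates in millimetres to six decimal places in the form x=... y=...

x=19.748759 y=0.949264

pitch radius r_p = m·N/2 = 1.087·34/2 = 18.479000
base radius r_b = r_p·cos α = 18.479000·cos 20.606° = 17.296763
roll angle φ = 31.727° = 0.55374061 rad
x = r_b·(cos φ + φ·sin φ) = 17.296763·(0.85056339 + 0.55374061·0.52587253) = 19.748759
y = r_b·(sin φ − φ·cos φ) = 17.296763·(0.52587253 − 0.55374061·0.85056339) = 0.949264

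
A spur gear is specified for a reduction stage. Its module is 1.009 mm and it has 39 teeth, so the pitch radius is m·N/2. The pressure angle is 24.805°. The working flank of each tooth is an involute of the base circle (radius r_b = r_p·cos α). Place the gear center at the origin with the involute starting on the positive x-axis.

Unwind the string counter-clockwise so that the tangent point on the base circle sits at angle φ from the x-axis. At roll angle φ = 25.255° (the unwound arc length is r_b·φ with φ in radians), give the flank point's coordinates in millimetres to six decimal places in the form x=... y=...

pitch radius r_p = m·N/2 = 1.009·39/2 = 19.675500
base radius r_b = r_p·cos α = 19.675500·cos 24.805° = 17.860256
roll angle φ = 25.255° = 0.44078290 rad
x = r_b·(cos φ + φ·sin φ) = 17.860256·(0.90441792 + 0.44078290·0.42664767) = 19.511917
y = r_b·(sin φ − φ·cos φ) = 17.860256·(0.42664767 − 0.44078290·0.90441792) = 0.500011

x=19.511917 y=0.500011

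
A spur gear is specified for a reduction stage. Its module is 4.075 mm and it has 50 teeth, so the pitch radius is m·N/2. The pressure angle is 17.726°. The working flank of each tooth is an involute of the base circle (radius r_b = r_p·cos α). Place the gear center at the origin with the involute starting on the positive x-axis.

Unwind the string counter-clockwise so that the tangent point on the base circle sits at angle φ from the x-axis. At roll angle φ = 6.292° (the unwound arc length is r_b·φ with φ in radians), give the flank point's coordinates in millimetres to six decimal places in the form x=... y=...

pitch radius r_p = m·N/2 = 4.075·50/2 = 101.875000
base radius r_b = r_p·cos α = 101.875000·cos 17.726° = 97.038323
roll angle φ = 6.292° = 0.10981612 rad
x = r_b·(cos φ + φ·sin φ) = 97.038323·(0.99397627 + 0.10981612·0.10959553) = 97.621681
y = r_b·(sin φ − φ·cos φ) = 97.038323·(0.10959553 − 0.10981612·0.99397627) = 0.042785

x=97.621681 y=0.042785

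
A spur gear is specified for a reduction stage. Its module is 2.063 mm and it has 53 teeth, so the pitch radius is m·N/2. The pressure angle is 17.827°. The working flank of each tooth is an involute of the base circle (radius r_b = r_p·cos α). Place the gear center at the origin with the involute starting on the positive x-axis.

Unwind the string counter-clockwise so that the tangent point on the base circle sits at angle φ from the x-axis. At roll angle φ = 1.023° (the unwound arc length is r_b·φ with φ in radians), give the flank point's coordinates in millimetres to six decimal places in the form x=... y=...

pitch radius r_p = m·N/2 = 2.063·53/2 = 54.669500
base radius r_b = r_p·cos α = 54.669500·cos 17.827° = 52.044557
roll angle φ = 1.023° = 0.01785472 rad
x = r_b·(cos φ + φ·sin φ) = 52.044557·(0.99984061 + 0.01785472·0.01785377) = 52.052852
y = r_b·(sin φ − φ·cos φ) = 52.044557·(0.01785377 − 0.01785472·0.99984061) = 0.000099

x=52.052852 y=0.000099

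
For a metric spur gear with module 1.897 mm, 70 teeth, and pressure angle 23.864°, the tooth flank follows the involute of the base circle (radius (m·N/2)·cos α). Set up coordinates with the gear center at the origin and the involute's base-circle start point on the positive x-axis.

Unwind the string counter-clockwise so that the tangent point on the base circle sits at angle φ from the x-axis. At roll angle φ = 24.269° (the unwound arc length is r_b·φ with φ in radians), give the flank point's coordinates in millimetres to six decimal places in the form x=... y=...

pitch radius r_p = m·N/2 = 1.897·70/2 = 66.395000
base radius r_b = r_p·cos α = 66.395000·cos 23.864° = 60.718781
roll angle φ = 24.269° = 0.42357396 rad
x = r_b·(cos φ + φ·sin φ) = 60.718781·(0.91162579 + 0.42357396·0.41102118) = 65.923817
y = r_b·(sin φ − φ·cos φ) = 60.718781·(0.41102118 − 0.42357396·0.91162579) = 1.510698

x=65.923817 y=1.510698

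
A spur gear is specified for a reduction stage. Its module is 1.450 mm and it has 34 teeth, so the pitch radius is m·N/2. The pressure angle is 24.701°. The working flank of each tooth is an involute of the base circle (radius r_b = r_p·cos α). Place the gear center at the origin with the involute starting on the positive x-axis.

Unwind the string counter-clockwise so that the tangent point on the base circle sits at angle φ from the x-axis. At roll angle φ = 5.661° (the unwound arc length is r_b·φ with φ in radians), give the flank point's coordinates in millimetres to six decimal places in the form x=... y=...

pitch radius r_p = m·N/2 = 1.450·34/2 = 24.650000
base radius r_b = r_p·cos α = 24.650000·cos 24.701° = 22.394547
roll angle φ = 5.661° = 0.09880309 rad
x = r_b·(cos φ + φ·sin φ) = 22.394547·(0.99512294 + 0.09880309·0.09864241) = 22.503589
y = r_b·(sin φ − φ·cos φ) = 22.394547·(0.09864241 − 0.09880309·0.99512294) = 0.007193

x=22.503589 y=0.007193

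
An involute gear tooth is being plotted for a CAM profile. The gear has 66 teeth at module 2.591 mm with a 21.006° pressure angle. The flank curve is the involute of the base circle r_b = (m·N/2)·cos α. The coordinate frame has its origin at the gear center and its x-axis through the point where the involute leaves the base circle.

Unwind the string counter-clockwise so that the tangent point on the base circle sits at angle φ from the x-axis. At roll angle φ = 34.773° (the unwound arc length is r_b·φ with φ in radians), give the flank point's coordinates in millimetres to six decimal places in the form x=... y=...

x=93.194771 y=5.731541

pitch radius r_p = m·N/2 = 2.591·66/2 = 85.503000
base radius r_b = r_p·cos α = 85.503000·cos 21.006° = 79.820718
roll angle φ = 34.773° = 0.60690334 rad
x = r_b·(cos φ + φ·sin φ) = 79.820718·(0.82141806 + 0.60690334·0.57032655) = 93.194771
y = r_b·(sin φ − φ·cos φ) = 79.820718·(0.57032655 − 0.60690334·0.82141806) = 5.731541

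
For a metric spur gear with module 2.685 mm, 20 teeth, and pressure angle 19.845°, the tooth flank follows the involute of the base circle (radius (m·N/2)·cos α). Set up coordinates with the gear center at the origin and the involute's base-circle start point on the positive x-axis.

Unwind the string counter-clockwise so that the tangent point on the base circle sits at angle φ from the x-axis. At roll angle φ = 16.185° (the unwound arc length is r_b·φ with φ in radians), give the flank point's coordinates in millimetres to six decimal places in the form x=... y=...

x=26.243127 y=0.188250

pitch radius r_p = m·N/2 = 2.685·20/2 = 26.850000
base radius r_b = r_p·cos α = 26.850000·cos 19.845° = 25.255498
roll angle φ = 16.185° = 0.28248154 rad
x = r_b·(cos φ + φ·sin φ) = 25.255498·(0.96036669 + 0.28248154·0.27873969) = 26.243127
y = r_b·(sin φ − φ·cos φ) = 25.255498·(0.27873969 − 0.28248154·0.96036669) = 0.188250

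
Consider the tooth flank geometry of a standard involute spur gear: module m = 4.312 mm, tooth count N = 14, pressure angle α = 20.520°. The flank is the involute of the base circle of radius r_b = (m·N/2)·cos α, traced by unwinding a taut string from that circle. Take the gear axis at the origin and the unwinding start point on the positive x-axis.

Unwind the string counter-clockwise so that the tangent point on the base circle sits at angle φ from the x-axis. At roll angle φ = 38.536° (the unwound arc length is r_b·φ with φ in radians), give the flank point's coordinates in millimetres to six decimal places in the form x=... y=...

x=33.957596 y=2.739327

pitch radius r_p = m·N/2 = 4.312·14/2 = 30.184000
base radius r_b = r_p·cos α = 30.184000·cos 20.520° = 28.268822
roll angle φ = 38.536° = 0.67258008 rad
x = r_b·(cos φ + φ·sin φ) = 28.268822·(0.78221686 + 0.67258008·0.62300624) = 33.957596
y = r_b·(sin φ − φ·cos φ) = 28.268822·(0.62300624 − 0.67258008·0.78221686) = 2.739327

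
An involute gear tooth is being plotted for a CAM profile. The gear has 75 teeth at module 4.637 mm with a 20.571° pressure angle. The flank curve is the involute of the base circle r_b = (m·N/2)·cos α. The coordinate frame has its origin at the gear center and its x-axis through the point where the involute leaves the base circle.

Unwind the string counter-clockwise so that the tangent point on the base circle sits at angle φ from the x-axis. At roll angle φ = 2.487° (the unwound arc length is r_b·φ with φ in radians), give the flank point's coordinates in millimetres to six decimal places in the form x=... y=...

x=162.953292 y=0.004437

pitch radius r_p = m·N/2 = 4.637·75/2 = 173.887500
base radius r_b = r_p·cos α = 173.887500·cos 20.571° = 162.799998
roll angle φ = 2.487° = 0.04340634 rad
x = r_b·(cos φ + φ·sin φ) = 162.799998·(0.99905809 + 0.04340634·0.04339271) = 162.953292
y = r_b·(sin φ − φ·cos φ) = 162.799998·(0.04339271 − 0.04340634·0.99905809) = 0.004437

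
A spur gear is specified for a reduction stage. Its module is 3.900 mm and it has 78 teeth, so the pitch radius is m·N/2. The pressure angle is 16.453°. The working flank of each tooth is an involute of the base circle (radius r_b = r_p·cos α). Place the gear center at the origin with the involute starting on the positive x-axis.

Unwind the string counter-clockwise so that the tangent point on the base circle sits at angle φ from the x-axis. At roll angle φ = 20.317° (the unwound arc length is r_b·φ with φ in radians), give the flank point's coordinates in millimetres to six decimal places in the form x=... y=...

x=154.756560 y=2.140871

pitch radius r_p = m·N/2 = 3.900·78/2 = 152.100000
base radius r_b = r_p·cos α = 152.100000·cos 16.453° = 145.871869
roll angle φ = 20.317° = 0.35459854 rad
x = r_b·(cos φ + φ·sin φ) = 145.871869·(0.93778596 + 0.35459854·0.34721391) = 154.756560
y = r_b·(sin φ − φ·cos φ) = 145.871869·(0.34721391 − 0.35459854·0.93778596) = 2.140871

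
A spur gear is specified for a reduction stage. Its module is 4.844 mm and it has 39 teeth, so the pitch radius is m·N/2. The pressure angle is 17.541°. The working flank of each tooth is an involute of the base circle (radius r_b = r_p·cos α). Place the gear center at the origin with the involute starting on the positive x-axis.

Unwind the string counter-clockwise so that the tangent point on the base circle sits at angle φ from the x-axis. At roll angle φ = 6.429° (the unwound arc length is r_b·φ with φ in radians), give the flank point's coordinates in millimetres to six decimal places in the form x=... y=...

x=90.631049 y=0.042360

pitch radius r_p = m·N/2 = 4.844·39/2 = 94.458000
base radius r_b = r_p·cos α = 94.458000·cos 17.541° = 90.065847
roll angle φ = 6.429° = 0.11220722 rad
x = r_b·(cos φ + φ·sin φ) = 90.065847·(0.99371137 + 0.11220722·0.11197191) = 90.631049
y = r_b·(sin φ − φ·cos φ) = 90.065847·(0.11197191 − 0.11220722·0.99371137) = 0.042360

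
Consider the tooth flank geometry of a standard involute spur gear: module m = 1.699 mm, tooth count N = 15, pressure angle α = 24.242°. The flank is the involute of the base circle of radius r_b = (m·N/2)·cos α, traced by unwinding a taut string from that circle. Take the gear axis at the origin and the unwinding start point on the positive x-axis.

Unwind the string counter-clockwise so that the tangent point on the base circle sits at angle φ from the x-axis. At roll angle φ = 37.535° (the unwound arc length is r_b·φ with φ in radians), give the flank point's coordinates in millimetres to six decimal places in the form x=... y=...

pitch radius r_p = m·N/2 = 1.699·15/2 = 12.742500
base radius r_b = r_p·cos α = 12.742500·cos 24.242° = 11.618858
roll angle φ = 37.535° = 0.65510933 rad
x = r_b·(cos φ + φ·sin φ) = 11.618858·(0.79298132 + 0.65510933·0.60924595) = 13.850888
y = r_b·(sin φ − φ·cos φ) = 11.618858·(0.60924595 − 0.65510933·0.79298132) = 1.042868

x=13.850888 y=1.042868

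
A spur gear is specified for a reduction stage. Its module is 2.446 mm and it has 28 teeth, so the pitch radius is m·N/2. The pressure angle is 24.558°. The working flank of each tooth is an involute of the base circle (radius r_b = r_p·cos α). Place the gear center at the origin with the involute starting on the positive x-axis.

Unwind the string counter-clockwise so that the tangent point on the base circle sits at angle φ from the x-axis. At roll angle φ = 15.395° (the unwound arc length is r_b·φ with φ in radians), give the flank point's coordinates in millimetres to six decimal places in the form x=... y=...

pitch radius r_p = m·N/2 = 2.446·28/2 = 34.244000
base radius r_b = r_p·cos α = 34.244000·cos 24.558° = 31.146323
roll angle φ = 15.395° = 0.26869344 rad
x = r_b·(cos φ + φ·sin φ) = 31.146323·(0.96411857 + 0.26869344·0.26547198) = 32.250433
y = r_b·(sin φ − φ·cos φ) = 31.146323·(0.26547198 − 0.26869344·0.96411857) = 0.199948

x=32.250433 y=0.199948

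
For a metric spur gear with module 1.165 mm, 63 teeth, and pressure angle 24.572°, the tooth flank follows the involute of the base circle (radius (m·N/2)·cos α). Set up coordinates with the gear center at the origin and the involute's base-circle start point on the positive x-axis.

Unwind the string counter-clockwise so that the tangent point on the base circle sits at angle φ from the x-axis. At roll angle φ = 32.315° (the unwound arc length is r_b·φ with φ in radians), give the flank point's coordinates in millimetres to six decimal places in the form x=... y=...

x=38.267576 y=1.933104

pitch radius r_p = m·N/2 = 1.165·63/2 = 36.697500
base radius r_b = r_p·cos α = 36.697500·cos 24.572° = 33.374154
roll angle φ = 32.315° = 0.56400315 rad
x = r_b·(cos φ + φ·sin φ) = 33.374154·(0.84512191 + 0.56400315·0.53457362) = 38.267576
y = r_b·(sin φ − φ·cos φ) = 33.374154·(0.53457362 − 0.56400315·0.84512191) = 1.933104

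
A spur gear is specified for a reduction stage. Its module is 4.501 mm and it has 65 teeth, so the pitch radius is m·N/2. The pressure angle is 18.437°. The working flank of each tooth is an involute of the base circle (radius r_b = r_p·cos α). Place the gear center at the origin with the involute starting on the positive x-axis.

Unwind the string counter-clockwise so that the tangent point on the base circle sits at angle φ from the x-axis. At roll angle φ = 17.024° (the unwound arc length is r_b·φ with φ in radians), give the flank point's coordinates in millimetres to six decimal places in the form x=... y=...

pitch radius r_p = m·N/2 = 4.501·65/2 = 146.282500
base radius r_b = r_p·cos α = 146.282500·cos 18.437° = 138.774108
roll angle φ = 17.024° = 0.29712485 rad
x = r_b·(cos φ + φ·sin φ) = 138.774108·(0.95618220 + 0.29712485·0.29277226) = 144.765280
y = r_b·(sin φ − φ·cos φ) = 138.774108·(0.29277226 − 0.29712485·0.95618220) = 1.202722

x=144.765280 y=1.202722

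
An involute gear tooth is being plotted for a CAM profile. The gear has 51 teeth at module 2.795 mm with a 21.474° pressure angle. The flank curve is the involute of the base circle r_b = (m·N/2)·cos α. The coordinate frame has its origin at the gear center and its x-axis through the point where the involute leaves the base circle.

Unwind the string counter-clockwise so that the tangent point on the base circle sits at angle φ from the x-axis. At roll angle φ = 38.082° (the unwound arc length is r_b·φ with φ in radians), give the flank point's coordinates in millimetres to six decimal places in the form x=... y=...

pitch radius r_p = m·N/2 = 2.795·51/2 = 71.272500
base radius r_b = r_p·cos α = 71.272500·cos 21.474° = 66.325033
roll angle φ = 38.082° = 0.66465629 rad
x = r_b·(cos φ + φ·sin φ) = 66.325033·(0.78712883 + 0.66465629·0.61678862) = 79.396454
y = r_b·(sin φ − φ·cos φ) = 66.325033·(0.61678862 − 0.66465629·0.78712883) = 6.209250

x=79.396454 y=6.209250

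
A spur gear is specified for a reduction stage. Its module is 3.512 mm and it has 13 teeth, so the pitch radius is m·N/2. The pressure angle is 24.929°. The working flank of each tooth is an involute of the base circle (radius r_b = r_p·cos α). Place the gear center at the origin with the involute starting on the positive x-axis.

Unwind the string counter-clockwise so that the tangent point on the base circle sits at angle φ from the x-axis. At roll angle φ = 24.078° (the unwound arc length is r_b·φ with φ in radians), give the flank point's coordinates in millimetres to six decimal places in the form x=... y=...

pitch radius r_p = m·N/2 = 3.512·13/2 = 22.828000
base radius r_b = r_p·cos α = 22.828000·cos 24.929° = 20.701133
roll angle φ = 24.078° = 0.42024038 rad
x = r_b·(cos φ + φ·sin φ) = 20.701133·(0.91299090 + 0.42024038·0.40797993) = 22.449148
y = r_b·(sin φ − φ·cos φ) = 20.701133·(0.40797993 − 0.42024038·0.91299090) = 0.503126

x=22.449148 y=0.503126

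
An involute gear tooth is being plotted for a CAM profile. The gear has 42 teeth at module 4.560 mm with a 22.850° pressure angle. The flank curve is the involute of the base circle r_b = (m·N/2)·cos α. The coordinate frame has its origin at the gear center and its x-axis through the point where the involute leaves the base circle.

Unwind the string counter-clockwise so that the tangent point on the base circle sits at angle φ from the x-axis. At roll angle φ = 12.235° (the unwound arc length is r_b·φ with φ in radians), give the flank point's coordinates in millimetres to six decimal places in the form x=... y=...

pitch radius r_p = m·N/2 = 4.560·42/2 = 95.760000
base radius r_b = r_p·cos α = 95.760000·cos 22.850° = 88.245199
roll angle φ = 12.235° = 0.21354103 rad
x = r_b·(cos φ + φ·sin φ) = 88.245199·(0.97728662 + 0.21354103·0.21192183) = 90.234301
y = r_b·(sin φ − φ·cos φ) = 88.245199·(0.21192183 − 0.21354103·0.97728662) = 0.285123

x=90.234301 y=0.285123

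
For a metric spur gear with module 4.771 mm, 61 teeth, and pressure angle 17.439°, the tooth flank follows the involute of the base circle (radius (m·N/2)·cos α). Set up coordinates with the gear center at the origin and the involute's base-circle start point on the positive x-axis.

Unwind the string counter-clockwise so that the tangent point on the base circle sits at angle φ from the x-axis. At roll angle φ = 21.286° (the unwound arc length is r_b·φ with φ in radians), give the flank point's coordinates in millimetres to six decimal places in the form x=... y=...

x=148.079535 y=2.340245

pitch radius r_p = m·N/2 = 4.771·61/2 = 145.515500
base radius r_b = r_p·cos α = 145.515500·cos 17.439° = 138.827107
roll angle φ = 21.286° = 0.37151078 rad
x = r_b·(cos φ + φ·sin φ) = 138.827107·(0.93177996 + 0.37151078·0.36302356) = 148.079535
y = r_b·(sin φ − φ·cos φ) = 138.827107·(0.36302356 − 0.37151078·0.93177996) = 2.340245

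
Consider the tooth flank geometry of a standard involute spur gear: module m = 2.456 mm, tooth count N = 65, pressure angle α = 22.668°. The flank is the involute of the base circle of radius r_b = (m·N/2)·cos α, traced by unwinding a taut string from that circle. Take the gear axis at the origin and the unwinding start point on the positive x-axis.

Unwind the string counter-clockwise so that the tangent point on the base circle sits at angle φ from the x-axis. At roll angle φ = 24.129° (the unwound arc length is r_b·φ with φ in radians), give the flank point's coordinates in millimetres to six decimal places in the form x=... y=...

pitch radius r_p = m·N/2 = 2.456·65/2 = 79.820000
base radius r_b = r_p·cos α = 79.820000·cos 22.668° = 73.654182
roll angle φ = 24.129° = 0.42113050 rad
x = r_b·(cos φ + φ·sin φ) = 73.654182·(0.91262739 + 0.42113050·0.40879243) = 79.898757
y = r_b·(sin φ − φ·cos φ) = 73.654182·(0.40879243 − 0.42113050·0.91262739) = 1.801376

x=79.898757 y=1.801376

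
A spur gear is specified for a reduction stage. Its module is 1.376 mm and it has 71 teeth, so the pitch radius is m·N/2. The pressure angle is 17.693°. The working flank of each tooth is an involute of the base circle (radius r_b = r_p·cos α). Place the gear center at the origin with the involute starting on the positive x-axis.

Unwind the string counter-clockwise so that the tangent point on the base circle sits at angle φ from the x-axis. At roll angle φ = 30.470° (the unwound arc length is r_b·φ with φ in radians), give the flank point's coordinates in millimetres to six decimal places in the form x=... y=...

pitch radius r_p = m·N/2 = 1.376·71/2 = 48.848000
base radius r_b = r_p·cos α = 48.848000·cos 17.693° = 46.537422
roll angle φ = 30.470° = 0.53180182 rad
x = r_b·(cos φ + φ·sin φ) = 46.537422·(0.86189479 + 0.53180182·0.50708715) = 52.660102
y = r_b·(sin φ − φ·cos φ) = 46.537422·(0.50708715 − 0.53180182·0.86189479) = 2.267765

x=52.660102 y=2.267765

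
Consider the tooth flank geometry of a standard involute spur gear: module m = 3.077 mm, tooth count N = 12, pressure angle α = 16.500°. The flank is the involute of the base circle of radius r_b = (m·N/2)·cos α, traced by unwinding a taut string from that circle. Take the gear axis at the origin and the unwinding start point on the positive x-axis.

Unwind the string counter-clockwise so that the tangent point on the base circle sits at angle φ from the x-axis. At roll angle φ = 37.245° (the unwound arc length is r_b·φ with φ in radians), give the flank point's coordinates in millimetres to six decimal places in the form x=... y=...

pitch radius r_p = m·N/2 = 3.077·12/2 = 18.462000
base radius r_b = r_p·cos α = 18.462000·cos 16.500° = 17.701730
roll angle φ = 37.245° = 0.65004788 rad
x = r_b·(cos φ + φ·sin φ) = 17.701730·(0.79605482 + 0.65004788·0.60522452) = 21.055849
y = r_b·(sin φ − φ·cos φ) = 17.701730·(0.60522452 − 0.65004788·0.79605482) = 1.553340

x=21.055849 y=1.553340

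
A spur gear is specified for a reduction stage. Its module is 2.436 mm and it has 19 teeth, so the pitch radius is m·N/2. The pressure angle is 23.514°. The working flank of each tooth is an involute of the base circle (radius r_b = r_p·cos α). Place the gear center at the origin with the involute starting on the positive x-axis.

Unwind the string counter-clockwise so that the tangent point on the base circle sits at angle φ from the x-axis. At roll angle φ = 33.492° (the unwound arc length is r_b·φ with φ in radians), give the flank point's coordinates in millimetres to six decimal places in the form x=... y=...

pitch radius r_p = m·N/2 = 2.436·19/2 = 23.142000
base radius r_b = r_p·cos α = 23.142000·cos 23.514° = 21.220349
roll angle φ = 33.492° = 0.58454567 rad
x = r_b·(cos φ + φ·sin φ) = 21.220349·(0.83396288 + 0.58454567·0.55182055) = 24.541910
y = r_b·(sin φ − φ·cos φ) = 21.220349·(0.55182055 − 0.58454567·0.83396288) = 1.365130

x=24.541910 y=1.365130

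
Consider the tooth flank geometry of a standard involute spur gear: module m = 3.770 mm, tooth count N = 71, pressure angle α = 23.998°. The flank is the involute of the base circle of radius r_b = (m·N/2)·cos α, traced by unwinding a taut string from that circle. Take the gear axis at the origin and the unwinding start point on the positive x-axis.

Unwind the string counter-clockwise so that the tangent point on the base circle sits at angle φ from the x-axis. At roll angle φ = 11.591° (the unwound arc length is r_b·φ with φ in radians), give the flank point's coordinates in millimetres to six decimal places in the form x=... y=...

pitch radius r_p = m·N/2 = 3.770·71/2 = 133.835000
base radius r_b = r_p·cos α = 133.835000·cos 23.998° = 122.266256
roll angle φ = 11.591° = 0.20230111 rad
x = r_b·(cos φ + φ·sin φ) = 122.266256·(0.97960682 + 0.20230111·0.20092405) = 124.742635
y = r_b·(sin φ − φ·cos φ) = 122.266256·(0.20092405 − 0.20230111·0.97960682) = 0.336048

x=124.742635 y=0.336048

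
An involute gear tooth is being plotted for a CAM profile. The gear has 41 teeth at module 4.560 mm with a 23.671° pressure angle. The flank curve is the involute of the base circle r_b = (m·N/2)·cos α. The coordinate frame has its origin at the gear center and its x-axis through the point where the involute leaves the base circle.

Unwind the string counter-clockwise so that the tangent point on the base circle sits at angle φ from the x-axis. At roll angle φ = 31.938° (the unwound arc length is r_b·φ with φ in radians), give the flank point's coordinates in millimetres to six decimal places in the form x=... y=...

pitch radius r_p = m·N/2 = 4.560·41/2 = 93.480000
base radius r_b = r_p·cos α = 93.480000·cos 23.671° = 85.615146
roll angle φ = 31.938° = 0.55742326 rad
x = r_b·(cos φ + φ·sin φ) = 85.615146·(0.84862103 + 0.55742326·0.52900128) = 97.900803
y = r_b·(sin φ − φ·cos φ) = 85.615146·(0.52900128 − 0.55742326·0.84862103) = 4.791039

x=97.900803 y=4.791039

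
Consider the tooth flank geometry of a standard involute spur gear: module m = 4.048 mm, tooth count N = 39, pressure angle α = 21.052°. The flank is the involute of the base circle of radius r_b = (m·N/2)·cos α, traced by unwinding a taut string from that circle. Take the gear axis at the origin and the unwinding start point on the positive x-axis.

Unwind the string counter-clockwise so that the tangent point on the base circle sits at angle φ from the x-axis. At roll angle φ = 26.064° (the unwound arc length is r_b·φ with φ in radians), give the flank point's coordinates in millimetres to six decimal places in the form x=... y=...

pitch radius r_p = m·N/2 = 4.048·39/2 = 78.936000
base radius r_b = r_p·cos α = 78.936000·cos 21.052° = 73.667401
roll angle φ = 26.064° = 0.45490262 rad
x = r_b·(cos φ + φ·sin φ) = 73.667401·(0.89830382 + 0.45490262·0.43937484) = 80.899814
y = r_b·(sin φ − φ·cos φ) = 73.667401·(0.43937484 − 0.45490262·0.89830382) = 2.264100

x=80.899814 y=2.264100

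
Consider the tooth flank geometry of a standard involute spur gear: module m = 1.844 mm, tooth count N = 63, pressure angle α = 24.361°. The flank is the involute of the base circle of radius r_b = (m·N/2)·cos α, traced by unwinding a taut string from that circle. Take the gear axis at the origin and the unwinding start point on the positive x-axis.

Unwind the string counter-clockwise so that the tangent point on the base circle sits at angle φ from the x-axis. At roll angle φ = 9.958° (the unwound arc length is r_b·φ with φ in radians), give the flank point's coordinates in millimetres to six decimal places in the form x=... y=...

pitch radius r_p = m·N/2 = 1.844·63/2 = 58.086000
base radius r_b = r_p·cos α = 58.086000·cos 24.361° = 52.914292
roll angle φ = 9.958° = 0.17379989 rad
x = r_b·(cos φ + φ·sin φ) = 52.914292·(0.98493478 + 0.17379989·0.17292623) = 53.707442
y = r_b·(sin φ − φ·cos φ) = 52.914292·(0.17292623 − 0.17379989·0.98493478) = 0.092318

x=53.707442 y=0.092318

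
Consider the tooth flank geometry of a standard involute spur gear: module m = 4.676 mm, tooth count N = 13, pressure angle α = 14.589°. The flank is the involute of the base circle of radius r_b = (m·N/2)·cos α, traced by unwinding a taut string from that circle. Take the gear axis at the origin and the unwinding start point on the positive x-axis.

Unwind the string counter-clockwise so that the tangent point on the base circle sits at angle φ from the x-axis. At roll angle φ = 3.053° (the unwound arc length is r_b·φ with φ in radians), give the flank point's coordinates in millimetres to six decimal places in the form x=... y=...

x=29.455751 y=0.001483

pitch radius r_p = m·N/2 = 4.676·13/2 = 30.394000
base radius r_b = r_p·cos α = 30.394000·cos 14.589° = 29.414023
roll angle φ = 3.053° = 0.05328490 rad
x = r_b·(cos φ + φ·sin φ) = 29.414023·(0.99858070 + 0.05328490·0.05325969) = 29.455751
y = r_b·(sin φ − φ·cos φ) = 29.414023·(0.05325969 − 0.05328490·0.99858070) = 0.001483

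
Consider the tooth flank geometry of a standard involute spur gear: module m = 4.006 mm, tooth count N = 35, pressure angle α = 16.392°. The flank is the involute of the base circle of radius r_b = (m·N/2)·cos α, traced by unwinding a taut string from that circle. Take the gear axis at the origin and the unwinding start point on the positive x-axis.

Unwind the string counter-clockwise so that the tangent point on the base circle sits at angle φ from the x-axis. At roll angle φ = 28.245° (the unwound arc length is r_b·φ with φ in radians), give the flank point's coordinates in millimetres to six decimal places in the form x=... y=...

x=74.937773 y=2.621031

pitch radius r_p = m·N/2 = 4.006·35/2 = 70.105000
base radius r_b = r_p·cos α = 70.105000·cos 16.392° = 67.255469
roll angle φ = 28.245° = 0.49296825 rad
x = r_b·(cos φ + φ·sin φ) = 67.255469·(0.88093204 + 0.49296825·0.47324279) = 74.937773
y = r_b·(sin φ − φ·cos φ) = 67.255469·(0.47324279 − 0.49296825·0.88093204) = 2.621031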